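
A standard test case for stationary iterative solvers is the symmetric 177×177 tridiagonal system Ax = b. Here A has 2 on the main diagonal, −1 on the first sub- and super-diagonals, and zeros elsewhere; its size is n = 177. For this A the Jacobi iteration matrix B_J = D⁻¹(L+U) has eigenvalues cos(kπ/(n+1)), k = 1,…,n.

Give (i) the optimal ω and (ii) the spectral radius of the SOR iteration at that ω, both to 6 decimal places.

n=177: λ(B_J) = 1 − λ(A)/2 = cos(kπ/178); k=1 gives ρ_J = 0.999844.
root = sin(π/178) = 0.0176485  (since 1−cos² = sin²).
ω* = 2/(1+0.0176485) = 1.965315
and ρ(B_{ω*}) = 1.965315 − 1 = 0.965315.

ω* = 1.965315, ρ_SOR = 0.965315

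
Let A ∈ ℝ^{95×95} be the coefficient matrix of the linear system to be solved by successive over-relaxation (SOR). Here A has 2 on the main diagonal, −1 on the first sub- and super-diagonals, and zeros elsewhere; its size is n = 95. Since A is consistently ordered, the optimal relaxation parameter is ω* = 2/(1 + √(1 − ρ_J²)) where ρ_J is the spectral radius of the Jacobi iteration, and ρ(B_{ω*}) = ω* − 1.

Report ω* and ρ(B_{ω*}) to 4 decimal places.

ω* = 1.9366, ρ_SOR = 0.9366

spectrum of D⁻¹(L+U) = {cos(kπ/96) : 1≤k≤95}; ρ_J = cos(π/96) = 0.9995.
√(1−ρ_J²) = |sin(π/96)| = 0.03272
[ω*] 2 ÷ (1 + 0.03272) = 2 ÷ 1.03272 = 1.9366.
ρ_SOR = ω* − 1 = 1.9366 − 1 = 0.9366.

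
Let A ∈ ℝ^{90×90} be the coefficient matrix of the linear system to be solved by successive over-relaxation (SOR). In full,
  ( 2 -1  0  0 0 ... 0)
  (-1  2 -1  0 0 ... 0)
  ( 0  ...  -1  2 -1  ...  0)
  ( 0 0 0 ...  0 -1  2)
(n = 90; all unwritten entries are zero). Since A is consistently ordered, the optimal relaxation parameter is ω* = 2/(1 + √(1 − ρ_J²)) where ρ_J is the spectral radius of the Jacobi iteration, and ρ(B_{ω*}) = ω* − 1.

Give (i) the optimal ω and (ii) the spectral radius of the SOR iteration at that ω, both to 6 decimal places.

ω* = 1.933271, ρ_SOR = 0.933271

n=90: λ(B_J) = 1 − λ(A)/2 = cos(kπ/91); k=1 gives ρ_J = 0.999404.
√(1−ρ_J²) simplifies to sin(π/91) = 0.0345161.
ω* = 2 / (1 + 0.0345161) = 2 / 1.0345161 ≈ 1.933271.
[ρ_SOR] ω* − 1 = 0.933271.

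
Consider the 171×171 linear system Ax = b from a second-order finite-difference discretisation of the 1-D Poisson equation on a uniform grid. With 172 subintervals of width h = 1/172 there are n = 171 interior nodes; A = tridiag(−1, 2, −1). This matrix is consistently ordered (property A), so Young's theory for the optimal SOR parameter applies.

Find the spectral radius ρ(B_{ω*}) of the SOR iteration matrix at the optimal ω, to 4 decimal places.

ρ_SOR = 0.9641

spectrum of D⁻¹(L+U) = {cos(kπ/172) : 1≤k≤171}; ρ_J = cos(π/172) = 0.9998.
√(1−ρ_J²) simplifies to sin(π/172) = 0.01826.
ω* = 2 / (1 + 0.01826) = 2 / 1.01826 ≈ 1.9641.
ρ_SOR = ω* − 1 ≈ 0.9641.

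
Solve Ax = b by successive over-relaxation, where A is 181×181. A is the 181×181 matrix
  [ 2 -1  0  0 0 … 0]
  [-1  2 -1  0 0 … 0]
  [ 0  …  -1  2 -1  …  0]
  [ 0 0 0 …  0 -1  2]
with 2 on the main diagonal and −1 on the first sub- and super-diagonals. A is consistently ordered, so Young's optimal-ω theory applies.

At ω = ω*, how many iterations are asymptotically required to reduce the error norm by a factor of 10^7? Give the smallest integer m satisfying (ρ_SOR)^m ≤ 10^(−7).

[ρ_J] n=181: ρ(B_J) = cos(π/(n+1)) = cos(π/182) = 0.9998510.
root = sin(π/182) = 0.0172606  (since 1−cos² = sin²).
[ω*] 2 ÷ (1 + 0.0172606) = 2 ÷ 1.0172606 = 1.9660645.
ρ_SOR = ω* − 1 ≈ 0.9660645.
(0.9660645)^m ≤ 10^{−7}  ⇒  m·ln(0.9660645) ≤ −7·ln10  ⇒  m ≥ 466.857  ⇒  m = 467

m = 467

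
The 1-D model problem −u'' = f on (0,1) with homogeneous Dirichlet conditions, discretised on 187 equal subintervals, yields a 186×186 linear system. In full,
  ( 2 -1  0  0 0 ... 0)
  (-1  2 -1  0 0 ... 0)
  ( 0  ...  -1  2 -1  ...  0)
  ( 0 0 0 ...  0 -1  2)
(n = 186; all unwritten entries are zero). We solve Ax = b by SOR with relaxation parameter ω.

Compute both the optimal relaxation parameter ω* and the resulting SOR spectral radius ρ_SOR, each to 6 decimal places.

ω* = 1.966957, ρ_SOR = 0.966957

With n=186, ρ(Jacobi) = cos(π/187) = 0.999859.
√(1 − cos²(π/187)) = sin(π/187) ≈ 0.0167992.
ω* = 2/(1+0.0167992) = 1.966957
ρ(B_{ω*}) = ω*−1 = 0.966957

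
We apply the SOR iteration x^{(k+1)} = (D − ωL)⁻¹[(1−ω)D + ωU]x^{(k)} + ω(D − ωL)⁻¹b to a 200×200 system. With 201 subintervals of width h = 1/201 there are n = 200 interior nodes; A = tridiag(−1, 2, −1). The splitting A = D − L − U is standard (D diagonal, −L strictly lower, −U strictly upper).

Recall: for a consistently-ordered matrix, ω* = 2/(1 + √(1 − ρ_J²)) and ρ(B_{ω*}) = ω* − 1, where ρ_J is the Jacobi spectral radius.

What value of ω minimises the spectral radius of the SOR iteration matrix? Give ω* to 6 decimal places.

ω* = 1.969223

[ρ_J] n=200: ρ(B_J) = cos(π/(n+1)) = cos(π/201) = 0.999878.
√(1 − cos²(π/201)) = sin(π/201) ≈ 0.0156292.
ω* = 2/(1 + 0.0156292) = 2/1.0156292 = 1.969223.
Hence ρ(B_{ω*}) = 1.969223 − 1 = 0.969223.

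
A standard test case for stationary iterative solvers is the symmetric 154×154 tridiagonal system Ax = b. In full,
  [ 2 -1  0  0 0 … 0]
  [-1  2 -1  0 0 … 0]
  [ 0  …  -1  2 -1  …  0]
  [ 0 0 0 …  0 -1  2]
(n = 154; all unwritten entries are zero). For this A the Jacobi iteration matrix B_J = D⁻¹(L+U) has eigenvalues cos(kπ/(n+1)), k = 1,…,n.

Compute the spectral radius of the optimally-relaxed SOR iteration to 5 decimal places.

ρ_SOR = 0.96027

n=154: λ(B_J) = 1 − λ(A)/2 = cos(kπ/155); k=1 gives ρ_J = 0.99979.
1 − cos²(π/155) = sin²(π/155) ⇒ √(1−ρ_J²) = sin(π/155) = 0.020267.
So ω* = 2/1.020267 = 1.96027 (Young).
ρ_SOR = ω* − 1 ≈ 0.96027.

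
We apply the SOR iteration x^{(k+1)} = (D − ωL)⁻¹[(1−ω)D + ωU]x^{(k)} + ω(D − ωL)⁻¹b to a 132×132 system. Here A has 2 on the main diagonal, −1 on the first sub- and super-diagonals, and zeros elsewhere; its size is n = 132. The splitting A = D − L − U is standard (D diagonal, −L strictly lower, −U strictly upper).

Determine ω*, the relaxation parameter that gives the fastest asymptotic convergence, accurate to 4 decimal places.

B_J for the 132×132 system has eigenvalues cos(kπ/133); ρ_J = cos(π/133) = 0.9997.
√(1−ρ_J²) = |sin(π/133)| = 0.02362
ω* = 2/(1+0.02362) = 1.9539
Hence ρ(B_{ω*}) = 1.9539 − 1 = 0.9539.

ω* = 1.9539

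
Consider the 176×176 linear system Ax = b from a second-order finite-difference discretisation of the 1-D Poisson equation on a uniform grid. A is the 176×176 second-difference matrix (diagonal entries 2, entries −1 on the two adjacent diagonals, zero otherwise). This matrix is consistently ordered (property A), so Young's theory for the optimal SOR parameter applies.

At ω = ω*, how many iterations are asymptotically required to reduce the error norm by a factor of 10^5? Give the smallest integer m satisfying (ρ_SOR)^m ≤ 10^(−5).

m = 325

ρ_J = max_k |cos(kπ/177)| = cos(π/177) = 0.9998425
√(1 − cos²(π/177)) = sin(π/177) ≈ 0.0177482.
So ω* = 2/1.0177482 = 1.9651226 (Young).
ρ(B_{ω*}) = ω*−1 = 0.9651226
m ≥ 5·ln10 / (−ln 0.9651226) = 324.306; smallest integer m = 325.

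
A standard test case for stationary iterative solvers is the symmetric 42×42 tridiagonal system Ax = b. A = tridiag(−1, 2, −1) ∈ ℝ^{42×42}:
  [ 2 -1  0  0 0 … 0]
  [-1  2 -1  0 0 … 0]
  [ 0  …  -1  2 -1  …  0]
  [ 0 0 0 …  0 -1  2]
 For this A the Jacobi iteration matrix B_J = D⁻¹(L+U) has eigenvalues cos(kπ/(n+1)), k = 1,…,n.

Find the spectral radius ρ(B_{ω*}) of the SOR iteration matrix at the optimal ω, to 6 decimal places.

n=42: λ(B_J) = 1 − λ(A)/2 = cos(kπ/43); k=1 gives ρ_J = 0.997332.
√(1−ρ_J²) simplifies to sin(π/43) = 0.0729953.
Young: ω* = 2/(1+√(1−ρ_J²)) = 2/(1+0.0729953) = 2/1.0729953 = 1.863941.
At ω = 1.863941 every |λ(B_ω)| = ω−1, so ρ_SOR = 0.863941.

ρ_SOR = 0.863941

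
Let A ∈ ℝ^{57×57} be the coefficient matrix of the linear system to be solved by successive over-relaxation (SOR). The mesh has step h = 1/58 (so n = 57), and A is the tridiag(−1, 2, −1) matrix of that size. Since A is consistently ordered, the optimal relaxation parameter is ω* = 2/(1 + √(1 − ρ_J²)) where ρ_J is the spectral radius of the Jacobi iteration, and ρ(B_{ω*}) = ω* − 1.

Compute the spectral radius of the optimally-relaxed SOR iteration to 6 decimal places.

ρ_J = max_k |cos(kπ/58)| = cos(π/58) = 0.998533
√(1−ρ_J²) simplifies to sin(π/58) = 0.0541389.
[ω*] 2 ÷ (1 + 0.0541389) = 2 ÷ 1.0541389 = 1.897283.
ρ(B_{ω*}) = ω*−1 = 0.897283

ρ_SOR = 0.897283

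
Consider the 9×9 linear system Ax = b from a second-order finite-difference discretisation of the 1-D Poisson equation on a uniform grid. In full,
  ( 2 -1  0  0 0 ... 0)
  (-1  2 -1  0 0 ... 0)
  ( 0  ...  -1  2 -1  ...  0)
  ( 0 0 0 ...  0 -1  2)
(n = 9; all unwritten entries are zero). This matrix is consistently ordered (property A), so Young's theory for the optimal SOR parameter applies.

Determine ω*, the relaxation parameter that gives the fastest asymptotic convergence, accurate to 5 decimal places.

ω* = 1.52786

n=9: λ(B_J) = 1 − λ(A)/2 = cos(kπ/10); k=1 gives ρ_J = 0.95106.
√(1−ρ_J²) simplifies to sin(π/10) = 0.309017.
ω* = 2/(1+0.309017) = 1.52786
ρ_SOR = ω* − 1 = 1.52786 − 1 = 0.52786.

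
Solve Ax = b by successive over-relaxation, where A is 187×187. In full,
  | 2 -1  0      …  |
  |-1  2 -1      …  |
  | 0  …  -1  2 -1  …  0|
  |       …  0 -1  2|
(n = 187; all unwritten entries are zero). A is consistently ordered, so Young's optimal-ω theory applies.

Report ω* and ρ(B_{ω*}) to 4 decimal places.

ω* = 1.9671, ρ_SOR = 0.9671

n=187: λ(B_J) = 1 − λ(A)/2 = cos(kπ/188); k=1 gives ρ_J = 0.9999.
√(1−ρ_J²) simplifies to sin(π/188) = 0.01671.
Then 2/(1+√(1−ρ_J²)) = 2/(1+0.01671); ω* = 2/1.01671 = 1.9671.
ρ_SOR = ω* − 1 = 1.9671 − 1 = 0.9671.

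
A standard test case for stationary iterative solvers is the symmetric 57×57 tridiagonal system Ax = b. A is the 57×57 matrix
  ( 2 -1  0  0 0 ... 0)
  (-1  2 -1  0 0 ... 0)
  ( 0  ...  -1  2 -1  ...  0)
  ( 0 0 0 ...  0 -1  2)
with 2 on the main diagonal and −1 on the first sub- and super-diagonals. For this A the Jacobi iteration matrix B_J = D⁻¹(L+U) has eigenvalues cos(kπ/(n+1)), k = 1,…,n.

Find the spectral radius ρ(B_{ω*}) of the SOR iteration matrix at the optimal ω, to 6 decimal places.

ρ_SOR = 0.897283

½·tridiag(1,0,1) at n=57: λ_k = cos(kπ/58); max |λ| at k=1 ⇒ ρ_J = cos(π/58) ≈ 0.998533.
√(1−ρ_J²) simplifies to sin(π/58) = 0.0541389.
[ω*] 2 ÷ (1 + 0.0541389) = 2 ÷ 1.0541389 = 1.897283.
and ρ(B_{ω*}) = 1.897283 − 1 = 0.897283.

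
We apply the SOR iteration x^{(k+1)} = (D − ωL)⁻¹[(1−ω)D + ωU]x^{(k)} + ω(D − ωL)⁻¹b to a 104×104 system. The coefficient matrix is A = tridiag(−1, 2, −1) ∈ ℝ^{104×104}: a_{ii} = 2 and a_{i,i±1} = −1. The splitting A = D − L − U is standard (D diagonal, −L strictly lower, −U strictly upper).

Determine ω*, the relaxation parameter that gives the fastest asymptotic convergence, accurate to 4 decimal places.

ω* = 1.9419

½·tridiag(1,0,1) at n=104: λ_k = cos(kπ/105); max |λ| at k=1 ⇒ ρ_J = cos(π/105) ≈ 0.9996.
√(1−ρ_J²) simplifies to sin(π/105) = 0.02992.
ω* = 2 / (1 + 0.02992) = 2 / 1.02992 ≈ 1.9419.
ρ(B_{ω*}) = ω*−1 = 0.9419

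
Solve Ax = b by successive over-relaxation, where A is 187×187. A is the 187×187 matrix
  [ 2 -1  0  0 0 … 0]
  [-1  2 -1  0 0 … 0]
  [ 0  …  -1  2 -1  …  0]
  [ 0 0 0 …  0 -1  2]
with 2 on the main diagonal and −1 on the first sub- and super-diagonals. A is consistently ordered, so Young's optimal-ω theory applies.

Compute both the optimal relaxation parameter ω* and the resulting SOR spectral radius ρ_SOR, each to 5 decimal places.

ρ_J = max_k |cos(kπ/188)| = cos(π/188) = 0.99986
√(1 − cos²(π/188)) = sin(π/188) ≈ 0.016710.
ω* = 2/(1+0.016710) = 1.96713
ρ_SOR = ω* − 1 ≈ 0.96713.

ω* = 1.96713, ρ_SOR = 0.96713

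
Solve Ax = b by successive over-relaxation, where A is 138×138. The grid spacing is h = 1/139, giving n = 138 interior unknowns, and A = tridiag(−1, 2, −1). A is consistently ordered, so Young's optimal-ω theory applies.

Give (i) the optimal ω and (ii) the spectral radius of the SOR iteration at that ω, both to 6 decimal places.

ρ_J = max_k |cos(kπ/139)| = cos(π/139) = 0.999745
√(1 − cos²(π/139)) = sin(π/139) ≈ 0.0225995.
ω* = 2/(1 + 0.0225995) = 2/1.0225995 = 1.955800.
ρ_SOR = ω* − 1 ≈ 0.955800.

ω* = 1.955800, ρ_SOR = 0.955800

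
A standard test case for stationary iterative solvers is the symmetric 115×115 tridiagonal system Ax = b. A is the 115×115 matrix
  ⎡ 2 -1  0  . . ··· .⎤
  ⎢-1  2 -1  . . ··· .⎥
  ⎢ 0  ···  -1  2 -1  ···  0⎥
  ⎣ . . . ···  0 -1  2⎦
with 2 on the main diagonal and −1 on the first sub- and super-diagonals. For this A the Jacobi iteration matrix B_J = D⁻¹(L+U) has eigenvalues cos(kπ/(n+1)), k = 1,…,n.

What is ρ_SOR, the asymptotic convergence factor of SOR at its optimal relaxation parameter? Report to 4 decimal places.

ρ_SOR = 0.9473

B_J for the 115×115 system has eigenvalues cos(kπ/116); ρ_J = cos(π/116) = 0.9996.
√(1−ρ_J²) simplifies to sin(π/116) = 0.02708.
[ω*] 2 ÷ (1 + 0.02708) = 2 ÷ 1.02708 = 1.9473.
ρ_SOR = ω* − 1 = 1.9473 − 1 = 0.9473.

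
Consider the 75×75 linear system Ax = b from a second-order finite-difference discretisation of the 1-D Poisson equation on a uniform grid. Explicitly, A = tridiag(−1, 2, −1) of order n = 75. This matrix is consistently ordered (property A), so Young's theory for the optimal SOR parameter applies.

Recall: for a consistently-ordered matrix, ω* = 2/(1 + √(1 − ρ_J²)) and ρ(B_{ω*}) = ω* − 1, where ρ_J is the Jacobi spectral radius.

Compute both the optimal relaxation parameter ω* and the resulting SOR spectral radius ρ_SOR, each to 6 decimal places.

B_J for the 75×75 system has eigenvalues cos(kπ/76); ρ_J = cos(π/76) = 0.999146.
1 − cos²(π/76) = sin²(π/76) ⇒ √(1−ρ_J²) = sin(π/76) = 0.0413250.
[ω*] 2 ÷ (1 + 0.0413250) = 2 ÷ 1.0413250 = 1.920630.
ρ_SOR = ω* − 1 = 1.920630 − 1 = 0.920630.

ω* = 1.920630, ρ_SOR = 0.920630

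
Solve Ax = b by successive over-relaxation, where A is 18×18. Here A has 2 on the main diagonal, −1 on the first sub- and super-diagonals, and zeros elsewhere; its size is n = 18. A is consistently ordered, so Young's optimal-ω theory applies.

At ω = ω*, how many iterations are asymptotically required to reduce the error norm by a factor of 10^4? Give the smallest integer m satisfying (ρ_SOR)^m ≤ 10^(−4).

ρ_J = max_k |cos(kπ/19)| = cos(π/19) = 0.9863613
√(1 − cos²(π/19)) = sin(π/19) ≈ 0.1645946.
ω* = 2 / (1 + 0.1645946) = 2 / 1.1645946 ≈ 1.7173358.
ρ_SOR = ω* − 1 ≈ 0.7173358.
Need (0.7173358)^m ≤ 10^(−4): m ≥ 4·ln10/|ln 0.7173358| = 9.21034/0.332211 = 27.724 ⇒ m = 28.

m = 28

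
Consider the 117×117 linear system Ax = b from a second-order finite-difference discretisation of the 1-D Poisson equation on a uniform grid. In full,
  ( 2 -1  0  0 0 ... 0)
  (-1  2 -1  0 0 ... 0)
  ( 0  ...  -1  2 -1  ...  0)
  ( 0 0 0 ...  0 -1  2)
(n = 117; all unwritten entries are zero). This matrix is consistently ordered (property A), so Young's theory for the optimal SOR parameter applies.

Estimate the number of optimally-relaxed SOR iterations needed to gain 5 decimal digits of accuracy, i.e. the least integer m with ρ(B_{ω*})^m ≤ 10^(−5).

[ρ_J] n=117: ρ(B_J) = cos(π/(n+1)) = cos(π/118) = 0.9996456.
1 − cos²(π/118) = sin²(π/118) ⇒ √(1−ρ_J²) = sin(π/118) = 0.0266205.
ω* = 2 / (1 + 0.0266205) = 2 / 1.0266205 ≈ 1.9481396.
Hence ρ(B_{ω*}) = 1.9481396 − 1 = 0.9481396.
For 5 digits: m = 5·ln10 / (−ln 0.9481396) = 11.5129/0.0532535 = 216.190; round up → m = 217.

m = 217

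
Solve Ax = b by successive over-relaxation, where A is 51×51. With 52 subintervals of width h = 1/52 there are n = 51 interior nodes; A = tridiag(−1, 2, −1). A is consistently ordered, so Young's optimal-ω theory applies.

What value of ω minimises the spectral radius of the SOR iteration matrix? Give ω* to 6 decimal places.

[ρ_J] n=51: ρ(B_J) = cos(π/(n+1)) = cos(π/52) = 0.998176.
√(1−ρ_J²) = |sin(π/52)| = 0.0603785
So ω* = 2/1.0603785 = 1.886119 (Young).
ρ(B_{ω*}) = ω*−1 = 0.886119

ω* = 1.886119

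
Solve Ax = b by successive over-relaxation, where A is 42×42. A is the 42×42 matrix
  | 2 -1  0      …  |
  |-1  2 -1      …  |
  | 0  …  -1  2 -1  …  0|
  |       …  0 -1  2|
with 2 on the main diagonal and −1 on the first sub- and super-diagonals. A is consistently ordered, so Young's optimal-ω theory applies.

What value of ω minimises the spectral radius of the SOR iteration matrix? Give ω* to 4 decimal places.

[ρ_J] n=42: ρ(B_J) = cos(π/(n+1)) = cos(π/43) = 0.9973.
root = sin(π/43) = 0.07300  (since 1−cos² = sin²).
Young: ω* = 2/(1+√(1−ρ_J²)) = 2/(1+0.07300) = 2/1.07300 = 1.8639.
ρ_SOR = ω* − 1 ≈ 0.8639.

ω* = 1.8639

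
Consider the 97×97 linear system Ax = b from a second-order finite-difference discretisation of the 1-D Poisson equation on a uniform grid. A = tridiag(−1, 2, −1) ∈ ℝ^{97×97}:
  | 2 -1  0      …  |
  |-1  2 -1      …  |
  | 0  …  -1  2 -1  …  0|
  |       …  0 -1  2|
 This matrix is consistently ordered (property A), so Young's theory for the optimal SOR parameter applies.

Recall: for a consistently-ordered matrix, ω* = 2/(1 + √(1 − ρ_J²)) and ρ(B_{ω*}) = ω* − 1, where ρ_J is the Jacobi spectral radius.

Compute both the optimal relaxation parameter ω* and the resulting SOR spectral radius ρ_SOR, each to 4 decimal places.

ω* = 1.9379, ρ_SOR = 0.9379

n=97: λ(B_J) = 1 − λ(A)/2 = cos(kπ/98); k=1 gives ρ_J = 0.9995.
1 − cos²(π/98) = sin²(π/98) ⇒ √(1−ρ_J²) = sin(π/98) = 0.03205.
ω* = 2 / (1 + 0.03205) = 2 / 1.03205 ≈ 1.9379.
ρ(B_{ω*}) = ω*−1 = 0.9379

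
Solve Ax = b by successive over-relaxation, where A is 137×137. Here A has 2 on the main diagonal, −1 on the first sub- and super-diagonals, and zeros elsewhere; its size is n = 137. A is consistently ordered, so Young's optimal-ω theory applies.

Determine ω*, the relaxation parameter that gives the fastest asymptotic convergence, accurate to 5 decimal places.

ω* = 1.95549

[ρ_J] n=137: ρ(B_J) = cos(π/(n+1)) = cos(π/138) = 0.99974.
√(1−ρ_J²) = |sin(π/138)| = 0.022763
Young: ω* = 2/(1+√(1−ρ_J²)) = 2/(1+0.022763) = 2/1.022763 = 1.95549.
and ρ(B_{ω*}) = 1.95549 − 1 = 0.95549.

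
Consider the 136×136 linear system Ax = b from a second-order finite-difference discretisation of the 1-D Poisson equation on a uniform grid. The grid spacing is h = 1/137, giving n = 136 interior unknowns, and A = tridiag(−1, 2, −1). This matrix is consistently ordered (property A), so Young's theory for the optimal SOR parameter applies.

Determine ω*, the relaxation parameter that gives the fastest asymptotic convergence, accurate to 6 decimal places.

ω* = 1.955169

n=136: λ(B_J) = 1 − λ(A)/2 = cos(kπ/137); k=1 gives ρ_J = 0.999737.
root = sin(π/137) = 0.0229293  (since 1−cos² = sin²).
Then 2/(1+√(1−ρ_J²)) = 2/(1+0.0229293); ω* = 2/1.0229293 = 1.955169.
ρ_SOR = ω* − 1 = 1.955169 − 1 = 0.955169.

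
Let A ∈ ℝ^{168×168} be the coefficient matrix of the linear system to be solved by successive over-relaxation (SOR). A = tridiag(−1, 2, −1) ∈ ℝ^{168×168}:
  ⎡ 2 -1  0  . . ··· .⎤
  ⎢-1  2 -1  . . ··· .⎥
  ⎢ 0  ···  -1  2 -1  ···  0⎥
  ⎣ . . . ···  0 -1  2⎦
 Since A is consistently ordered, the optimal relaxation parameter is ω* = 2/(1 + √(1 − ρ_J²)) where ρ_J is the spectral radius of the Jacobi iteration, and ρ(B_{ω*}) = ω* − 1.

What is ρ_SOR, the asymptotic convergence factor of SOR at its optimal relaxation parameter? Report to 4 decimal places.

ρ_SOR = 0.9635

B_J for the 168×168 system has eigenvalues cos(kπ/169); ρ_J = cos(π/169) = 0.9998.
√(1 − cos²(π/169)) = sin(π/169) ≈ 0.01859.
Then 2/(1+√(1−ρ_J²)) = 2/(1+0.01859); ω* = 2/1.01859 = 1.9635.
Hence ρ(B_{ω*}) = 1.9635 − 1 = 0.9635.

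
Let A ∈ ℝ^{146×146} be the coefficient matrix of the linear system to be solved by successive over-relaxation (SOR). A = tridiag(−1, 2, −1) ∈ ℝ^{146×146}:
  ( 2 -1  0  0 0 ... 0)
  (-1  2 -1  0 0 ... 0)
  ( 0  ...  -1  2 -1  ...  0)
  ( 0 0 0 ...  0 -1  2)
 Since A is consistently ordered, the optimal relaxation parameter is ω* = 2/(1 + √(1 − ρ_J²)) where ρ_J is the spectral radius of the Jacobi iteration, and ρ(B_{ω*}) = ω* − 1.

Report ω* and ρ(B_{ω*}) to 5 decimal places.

[ρ_J] n=146: ρ(B_J) = cos(π/(n+1)) = cos(π/147) = 0.99977.
√(1 − cos²(π/147)) = sin(π/147) ≈ 0.021370.
Young: ω* = 2/(1+√(1−ρ_J²)) = 2/(1+0.021370) = 2/1.021370 = 1.95815.
Hence ρ(B_{ω*}) = 1.95815 − 1 = 0.95815.

ω* = 1.95815, ρ_SOR = 0.95815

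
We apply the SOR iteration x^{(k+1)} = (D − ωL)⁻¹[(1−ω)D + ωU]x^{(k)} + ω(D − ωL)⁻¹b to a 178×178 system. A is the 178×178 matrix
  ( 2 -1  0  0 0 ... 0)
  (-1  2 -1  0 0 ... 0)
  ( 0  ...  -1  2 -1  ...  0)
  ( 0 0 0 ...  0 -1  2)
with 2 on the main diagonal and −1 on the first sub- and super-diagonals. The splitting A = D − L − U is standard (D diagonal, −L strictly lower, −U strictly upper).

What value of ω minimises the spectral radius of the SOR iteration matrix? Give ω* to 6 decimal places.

ω* = 1.965506

[ρ_J] n=178: ρ(B_J) = cos(π/(n+1)) = cos(π/179) = 0.999846.
root = sin(π/179) = 0.0175499  (since 1−cos² = sin²).
[ω*] 2 ÷ (1 + 0.0175499) = 2 ÷ 1.0175499 = 1.965506.
ρ(B_{ω*}) = ω*−1 = 0.965506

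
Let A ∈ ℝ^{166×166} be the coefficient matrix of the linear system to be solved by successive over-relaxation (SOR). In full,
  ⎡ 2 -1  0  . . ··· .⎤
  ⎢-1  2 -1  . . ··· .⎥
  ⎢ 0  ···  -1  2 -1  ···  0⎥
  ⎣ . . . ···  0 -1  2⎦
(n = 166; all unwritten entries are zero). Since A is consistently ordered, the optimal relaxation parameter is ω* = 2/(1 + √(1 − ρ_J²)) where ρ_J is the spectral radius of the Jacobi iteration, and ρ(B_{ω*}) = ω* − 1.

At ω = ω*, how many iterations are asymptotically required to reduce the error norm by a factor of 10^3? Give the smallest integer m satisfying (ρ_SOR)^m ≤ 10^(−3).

With n=166, ρ(Jacobi) = cos(π/167) = 0.9998231.
root = sin(π/167) = 0.0188108  (since 1−cos² = sin²).
Young: ω* = 2/(1+√(1−ρ_J²)) = 2/(1+0.0188108) = 2/1.0188108 = 1.9630730.
ρ(B_{ω*}) = ω*−1 = 0.9630730
Need (0.9630730)^m ≤ 10^(−3): m ≥ 3·ln10/|ln 0.9630730| = 6.90776/0.0376261 = 183.590 ⇒ m = 184.

m = 184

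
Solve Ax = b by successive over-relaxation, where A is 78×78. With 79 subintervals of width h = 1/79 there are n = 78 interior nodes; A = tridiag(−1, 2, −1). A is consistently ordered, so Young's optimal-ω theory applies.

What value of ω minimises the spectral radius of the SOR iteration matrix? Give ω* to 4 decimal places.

ω* = 1.9235

[ρ_J] n=78: ρ(B_J) = cos(π/(n+1)) = cos(π/79) = 0.9992.
1 − cos²(π/79) = sin²(π/79) ⇒ √(1−ρ_J²) = sin(π/79) = 0.03976.
ω* = 2 / (1 + 0.03976) = 2 / 1.03976 ≈ 1.9235.
ρ_SOR = ω* − 1 ≈ 0.9235.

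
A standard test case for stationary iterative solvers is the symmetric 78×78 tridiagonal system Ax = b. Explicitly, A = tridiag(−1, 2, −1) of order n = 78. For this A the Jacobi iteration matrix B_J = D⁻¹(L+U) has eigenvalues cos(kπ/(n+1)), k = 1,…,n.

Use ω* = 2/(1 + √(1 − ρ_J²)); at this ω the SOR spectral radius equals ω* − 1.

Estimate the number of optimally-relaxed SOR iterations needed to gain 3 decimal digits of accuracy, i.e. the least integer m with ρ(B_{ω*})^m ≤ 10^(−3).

n=78: λ(B_J) = 1 − λ(A)/2 = cos(kπ/79); k=1 gives ρ_J = 0.9992094.
1 − cos²(π/79) = sin²(π/79) ⇒ √(1−ρ_J²) = sin(π/79) = 0.0397565.
ω* = 2 / (1 + 0.0397565) = 2 / 1.0397565 ≈ 1.9235273.
ρ(B_{ω*}) = ω*−1 = 0.9235273
(0.9235273)^m ≤ 10^{−3}  ⇒  m·ln(0.9235273) ≤ −3·ln10  ⇒  m ≥ 86.830  ⇒  m = 87

m = 87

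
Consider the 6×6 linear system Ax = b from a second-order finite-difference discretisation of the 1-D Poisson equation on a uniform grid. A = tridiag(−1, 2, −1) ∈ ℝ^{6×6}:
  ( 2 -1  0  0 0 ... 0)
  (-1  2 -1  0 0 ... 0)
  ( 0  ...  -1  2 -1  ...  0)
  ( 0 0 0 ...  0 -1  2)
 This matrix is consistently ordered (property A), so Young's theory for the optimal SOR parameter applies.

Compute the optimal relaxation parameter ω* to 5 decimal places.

ρ_J = max_k |cos(kπ/7)| = cos(π/7) = 0.90097
root = sin(π/7) = 0.433884  (since 1−cos² = sin²).
Then 2/(1+√(1−ρ_J²)) = 2/(1+0.433884); ω* = 2/1.433884 = 1.39481.
and ρ(B_{ω*}) = 1.39481 − 1 = 0.39481.

ω* = 1.39481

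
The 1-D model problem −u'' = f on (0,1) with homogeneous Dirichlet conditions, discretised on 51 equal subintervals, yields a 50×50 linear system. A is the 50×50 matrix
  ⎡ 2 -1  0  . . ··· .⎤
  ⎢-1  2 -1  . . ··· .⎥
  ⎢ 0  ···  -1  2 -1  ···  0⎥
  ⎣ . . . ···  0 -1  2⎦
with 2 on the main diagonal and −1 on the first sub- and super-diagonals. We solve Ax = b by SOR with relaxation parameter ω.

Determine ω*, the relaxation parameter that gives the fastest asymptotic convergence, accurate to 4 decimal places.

B_J for the 50×50 system has eigenvalues cos(kπ/51); ρ_J = cos(π/51) = 0.9981.
√(1−ρ_J²) = |sin(π/51)| = 0.06156
ω* = 2 / (1 + 0.06156) = 2 / 1.06156 ≈ 1.8840.
ρ(B_{ω*}) = ω*−1 = 0.8840

ω* = 1.8840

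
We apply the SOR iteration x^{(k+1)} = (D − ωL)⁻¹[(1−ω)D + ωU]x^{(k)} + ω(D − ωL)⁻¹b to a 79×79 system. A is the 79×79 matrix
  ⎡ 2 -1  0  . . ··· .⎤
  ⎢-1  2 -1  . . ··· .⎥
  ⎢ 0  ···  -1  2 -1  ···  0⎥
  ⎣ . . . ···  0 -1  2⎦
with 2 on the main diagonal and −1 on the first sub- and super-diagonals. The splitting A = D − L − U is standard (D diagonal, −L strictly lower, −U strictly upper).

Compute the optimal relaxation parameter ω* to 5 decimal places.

½·tridiag(1,0,1) at n=79: λ_k = cos(kπ/80); max |λ| at k=1 ⇒ ρ_J = cos(π/80) ≈ 0.99923.
root = sin(π/80) = 0.039260  (since 1−cos² = sin²).
Then 2/(1+√(1−ρ_J²)) = 2/(1+0.039260); ω* = 2/1.039260 = 1.92445.
and ρ(B_{ω*}) = 1.92445 − 1 = 0.92445.

ω* = 1.92445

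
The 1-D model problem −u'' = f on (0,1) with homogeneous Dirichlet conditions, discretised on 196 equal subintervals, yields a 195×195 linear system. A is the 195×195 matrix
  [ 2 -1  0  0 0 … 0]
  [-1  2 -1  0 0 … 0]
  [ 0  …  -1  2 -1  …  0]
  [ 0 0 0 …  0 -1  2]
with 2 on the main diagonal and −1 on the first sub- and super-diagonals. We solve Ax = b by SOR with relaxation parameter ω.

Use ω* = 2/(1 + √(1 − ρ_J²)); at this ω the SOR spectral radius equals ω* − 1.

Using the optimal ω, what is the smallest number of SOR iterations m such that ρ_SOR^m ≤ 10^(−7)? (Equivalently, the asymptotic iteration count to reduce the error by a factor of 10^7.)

m = 503

spectrum of D⁻¹(L+U) = {cos(kπ/196) : 1≤k≤195}; ρ_J = cos(π/196) = 0.9998715.
√(1−ρ_J²) simplifies to sin(π/196) = 0.0160278.
ω* = 2 / (1 + 0.0160278) = 2 / 1.0160278 ≈ 1.9684501.
ρ_SOR = ω* − 1 ≈ 0.9684501.
Need (0.9684501)^m ≤ 10^(−7): m ≥ 7·ln10/|ln 0.9684501| = 16.1181/0.0320583 = 502.775 ⇒ m = 503.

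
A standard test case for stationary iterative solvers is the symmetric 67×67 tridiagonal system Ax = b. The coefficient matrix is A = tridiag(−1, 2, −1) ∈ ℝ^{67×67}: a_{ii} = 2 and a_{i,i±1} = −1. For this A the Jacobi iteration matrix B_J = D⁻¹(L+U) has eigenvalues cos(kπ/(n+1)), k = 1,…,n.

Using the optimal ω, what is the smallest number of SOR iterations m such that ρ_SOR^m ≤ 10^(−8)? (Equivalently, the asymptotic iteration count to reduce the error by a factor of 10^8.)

B_J for the 67×67 system has eigenvalues cos(kπ/68); ρ_J = cos(π/68) = 0.9989330.
root = sin(π/68) = 0.0461835  (since 1−cos² = sin²).
Then 2/(1+√(1−ρ_J²)) = 2/(1+0.0461835); ω* = 2/1.0461835 = 1.9117105.
ρ_SOR = ω* − 1 ≈ 0.9117105.
m ≥ 8·ln10 / (−ln 0.9117105) = 199.287; smallest integer m = 200.

m = 200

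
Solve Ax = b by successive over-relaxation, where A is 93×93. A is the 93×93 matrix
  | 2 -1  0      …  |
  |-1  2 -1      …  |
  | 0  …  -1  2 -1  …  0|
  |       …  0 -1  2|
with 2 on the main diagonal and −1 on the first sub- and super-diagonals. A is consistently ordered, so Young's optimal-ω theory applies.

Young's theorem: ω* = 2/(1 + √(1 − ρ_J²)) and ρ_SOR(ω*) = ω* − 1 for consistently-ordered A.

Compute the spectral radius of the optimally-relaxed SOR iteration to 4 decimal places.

[ρ_J] n=93: ρ(B_J) = cos(π/(n+1)) = cos(π/94) = 0.9994.
√(1−ρ_J²) simplifies to sin(π/94) = 0.03341.
ω* = 2/(1+0.03341) = 1.9353
ρ(B_{ω*}) = ω*−1 = 0.9353

ρ_SOR = 0.9353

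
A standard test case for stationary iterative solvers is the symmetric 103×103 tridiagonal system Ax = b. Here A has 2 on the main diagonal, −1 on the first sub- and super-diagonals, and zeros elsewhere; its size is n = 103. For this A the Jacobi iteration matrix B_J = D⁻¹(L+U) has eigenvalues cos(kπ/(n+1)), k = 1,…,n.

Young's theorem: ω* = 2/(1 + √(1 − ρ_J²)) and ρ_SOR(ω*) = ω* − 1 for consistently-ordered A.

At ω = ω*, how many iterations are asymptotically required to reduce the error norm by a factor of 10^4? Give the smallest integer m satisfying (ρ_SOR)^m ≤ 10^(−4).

m = 153

[ρ_J] n=103: ρ(B_J) = cos(π/(n+1)) = cos(π/104) = 0.9995438.
1 − cos²(π/104) = sin²(π/104) ⇒ √(1−ρ_J²) = sin(π/104) = 0.0302030.
[ω*] 2 ÷ (1 + 0.0302030) = 2 ÷ 1.0302030 = 1.9413650.
ρ(B_{ω*}) = ω*−1 = 0.9413650
For 4 digits: m = 4·ln10 / (−ln 0.9413650) = 9.21034/0.0604243 = 152.428; round up → m = 153.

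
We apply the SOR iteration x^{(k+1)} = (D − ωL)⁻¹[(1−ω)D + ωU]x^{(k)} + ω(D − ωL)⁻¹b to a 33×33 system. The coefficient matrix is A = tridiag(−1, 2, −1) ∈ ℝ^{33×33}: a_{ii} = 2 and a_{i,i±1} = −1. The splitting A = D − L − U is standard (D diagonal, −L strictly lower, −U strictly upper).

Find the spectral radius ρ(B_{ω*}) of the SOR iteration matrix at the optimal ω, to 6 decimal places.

ρ_SOR = 0.831052

spectrum of D⁻¹(L+U) = {cos(kπ/34) : 1≤k≤33}; ρ_J = cos(π/34) = 0.995734.
√(1 − cos²(π/34)) = sin(π/34) ≈ 0.0922684.
ω* = 2/(1+0.0922684) = 1.831052
ρ(B_{ω*}) = ω*−1 = 0.831052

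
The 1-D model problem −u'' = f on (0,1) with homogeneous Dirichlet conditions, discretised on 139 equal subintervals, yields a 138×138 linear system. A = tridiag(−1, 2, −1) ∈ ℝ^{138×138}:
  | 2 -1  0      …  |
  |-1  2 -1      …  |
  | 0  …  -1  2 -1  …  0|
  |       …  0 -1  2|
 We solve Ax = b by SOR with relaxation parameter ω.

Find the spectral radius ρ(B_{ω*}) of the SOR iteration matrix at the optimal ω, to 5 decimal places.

ρ_SOR = 0.95580

[ρ_J] n=138: ρ(B_J) = cos(π/(n+1)) = cos(π/139) = 0.99974.
1 − cos²(π/139) = sin²(π/139) ⇒ √(1−ρ_J²) = sin(π/139) = 0.022599.
Then 2/(1+√(1−ρ_J²)) = 2/(1+0.022599); ω* = 2/1.022599 = 1.95580.
and ρ(B_{ω*}) = 1.95580 − 1 = 0.95580.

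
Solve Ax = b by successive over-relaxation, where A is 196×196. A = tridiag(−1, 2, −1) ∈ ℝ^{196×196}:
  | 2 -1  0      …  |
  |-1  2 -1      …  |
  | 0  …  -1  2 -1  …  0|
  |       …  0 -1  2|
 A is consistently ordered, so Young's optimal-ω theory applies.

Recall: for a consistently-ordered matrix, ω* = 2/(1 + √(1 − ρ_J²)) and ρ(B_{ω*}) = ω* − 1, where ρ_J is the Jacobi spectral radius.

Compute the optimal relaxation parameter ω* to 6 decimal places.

n=196: λ(B_J) = 1 − λ(A)/2 = cos(kπ/197); k=1 gives ρ_J = 0.999873.
root = sin(π/197) = 0.0159465  (since 1−cos² = sin²).
ω* = 2/(1 + 0.0159465) = 2/1.0159465 = 1.968608.
and ρ(B_{ω*}) = 1.968608 − 1 = 0.968608.

ω* = 1.968608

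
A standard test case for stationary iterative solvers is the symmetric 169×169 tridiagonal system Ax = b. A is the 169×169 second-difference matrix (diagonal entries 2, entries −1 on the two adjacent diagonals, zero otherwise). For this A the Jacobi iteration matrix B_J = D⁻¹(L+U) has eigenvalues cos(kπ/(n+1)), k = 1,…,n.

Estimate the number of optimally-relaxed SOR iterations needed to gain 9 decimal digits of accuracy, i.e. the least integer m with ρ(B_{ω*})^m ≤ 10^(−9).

m = 561

With n=169, ρ(Jacobi) = cos(π/170) = 0.9998293.
root = sin(π/170) = 0.0184789  (since 1−cos² = sin²).
ω* = 2/(1+0.0184789) = 1.9637127
Hence ρ(B_{ω*}) = 1.9637127 − 1 = 0.9637127.
9·ln10 = 20.7233; −ln(0.9637127) = 0.0369621; m = ⌈20.7233/0.0369621⌉ = ⌈560.663⌉ = 561.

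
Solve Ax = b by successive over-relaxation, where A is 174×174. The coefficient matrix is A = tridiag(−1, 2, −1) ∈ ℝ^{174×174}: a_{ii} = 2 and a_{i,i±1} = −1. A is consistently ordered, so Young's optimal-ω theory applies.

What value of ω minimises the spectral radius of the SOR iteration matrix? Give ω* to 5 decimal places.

ω* = 1.96473

spectrum of D⁻¹(L+U) = {cos(kπ/175) : 1≤k≤174}; ρ_J = cos(π/175) = 0.99984.
√(1 − cos²(π/175)) = sin(π/175) ≈ 0.017951.
Then 2/(1+√(1−ρ_J²)) = 2/(1+0.017951); ω* = 2/1.017951 = 1.96473.
ρ(B_{ω*}) = ω*−1 = 0.96473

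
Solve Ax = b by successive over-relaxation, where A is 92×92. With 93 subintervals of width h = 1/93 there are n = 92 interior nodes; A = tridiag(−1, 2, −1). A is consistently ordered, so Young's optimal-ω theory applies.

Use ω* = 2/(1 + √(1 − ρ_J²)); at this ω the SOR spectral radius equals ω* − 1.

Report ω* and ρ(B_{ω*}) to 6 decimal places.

[ρ_J] n=92: ρ(B_J) = cos(π/(n+1)) = cos(π/93) = 0.999429.
√(1−ρ_J²) = |sin(π/93)| = 0.0337741
ω* = 2/(1 + 0.0337741) = 2/1.0337741 = 1.934659.
ρ(B_{ω*}) = ω*−1 = 0.934659

ω* = 1.934659, ρ_SOR = 0.934659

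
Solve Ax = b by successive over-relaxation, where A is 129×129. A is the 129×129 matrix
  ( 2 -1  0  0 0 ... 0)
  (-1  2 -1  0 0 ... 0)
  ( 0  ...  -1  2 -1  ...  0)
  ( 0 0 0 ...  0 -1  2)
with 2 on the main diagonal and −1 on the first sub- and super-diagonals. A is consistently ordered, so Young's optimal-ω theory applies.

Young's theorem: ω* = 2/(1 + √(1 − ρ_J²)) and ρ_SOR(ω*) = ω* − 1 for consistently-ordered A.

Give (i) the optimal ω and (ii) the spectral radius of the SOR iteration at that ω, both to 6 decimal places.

ω* = 1.952813, ρ_SOR = 0.952813

[ρ_J] n=129: ρ(B_J) = cos(π/(n+1)) = cos(π/130) = 0.999708.
1 − cos²(π/130) = sin²(π/130) ⇒ √(1−ρ_J²) = sin(π/130) = 0.0241637.
Then 2/(1+√(1−ρ_J²)) = 2/(1+0.0241637); ω* = 2/1.0241637 = 1.952813.
and ρ(B_{ω*}) = 1.952813 − 1 = 0.952813.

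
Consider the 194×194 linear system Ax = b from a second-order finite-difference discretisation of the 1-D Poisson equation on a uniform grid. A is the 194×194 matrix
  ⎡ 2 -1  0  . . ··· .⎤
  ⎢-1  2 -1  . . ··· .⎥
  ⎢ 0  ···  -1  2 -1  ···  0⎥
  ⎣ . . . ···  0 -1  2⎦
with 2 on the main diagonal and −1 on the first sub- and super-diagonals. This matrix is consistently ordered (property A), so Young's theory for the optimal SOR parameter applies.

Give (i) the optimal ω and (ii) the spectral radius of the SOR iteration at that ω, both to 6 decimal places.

ω* = 1.968291, ρ_SOR = 0.968291

[ρ_J] n=194: ρ(B_J) = cos(π/(n+1)) = cos(π/195) = 0.999870.
√(1−ρ_J²) simplifies to sin(π/195) = 0.0161100.
ω* = 2/(1+0.0161100) = 1.968291
At ω = 1.968291 every |λ(B_ω)| = ω−1, so ρ_SOR = 0.968291.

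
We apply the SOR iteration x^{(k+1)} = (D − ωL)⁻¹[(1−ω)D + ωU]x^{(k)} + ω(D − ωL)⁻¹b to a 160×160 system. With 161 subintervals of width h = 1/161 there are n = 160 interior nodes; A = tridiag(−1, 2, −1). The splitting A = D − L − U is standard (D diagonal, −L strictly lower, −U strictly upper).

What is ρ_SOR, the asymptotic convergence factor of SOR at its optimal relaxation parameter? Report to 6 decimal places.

B_J for the 160×160 system has eigenvalues cos(kπ/161); ρ_J = cos(π/161) = 0.999810.
root = sin(π/161) = 0.0195118  (since 1−cos² = sin²).
ω* = 2/(1 + 0.0195118) = 2/1.0195118 = 1.961723.
At ω = 1.961723 every |λ(B_ω)| = ω−1, so ρ_SOR = 0.961723.

ρ_SOR = 0.961723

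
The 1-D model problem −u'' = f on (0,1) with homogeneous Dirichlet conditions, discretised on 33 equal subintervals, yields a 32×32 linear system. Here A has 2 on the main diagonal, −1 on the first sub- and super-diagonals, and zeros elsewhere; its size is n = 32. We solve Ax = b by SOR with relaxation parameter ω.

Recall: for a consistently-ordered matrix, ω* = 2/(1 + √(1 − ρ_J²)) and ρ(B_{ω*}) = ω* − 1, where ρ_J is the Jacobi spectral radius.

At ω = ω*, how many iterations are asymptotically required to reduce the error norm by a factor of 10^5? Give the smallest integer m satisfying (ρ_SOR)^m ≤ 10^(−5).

spectrum of D⁻¹(L+U) = {cos(kπ/33) : 1≤k≤32}; ρ_J = cos(π/33) = 0.9954719.
√(1 − cos²(π/33)) = sin(π/33) ≈ 0.0950560.
ω* = 2/(1 + 0.0950560) = 2/1.0950560 = 1.8263906.
[ρ_SOR] ω* − 1 = 0.8263906.
m ≥ 5·ln10 / (−ln 0.8263906) = 60.376; smallest integer m = 61.

m = 61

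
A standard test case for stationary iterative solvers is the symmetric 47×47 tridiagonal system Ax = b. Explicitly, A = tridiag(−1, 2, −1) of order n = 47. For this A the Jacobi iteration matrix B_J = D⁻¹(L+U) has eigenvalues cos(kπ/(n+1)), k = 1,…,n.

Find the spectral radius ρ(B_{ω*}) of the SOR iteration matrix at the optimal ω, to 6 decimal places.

ρ_SOR = 0.877224

[ρ_J] n=47: ρ(B_J) = cos(π/(n+1)) = cos(π/48) = 0.997859.
root = sin(π/48) = 0.0654031  (since 1−cos² = sin²).
[ω*] 2 ÷ (1 + 0.0654031) = 2 ÷ 1.0654031 = 1.877224.
At ω = 1.877224 every |λ(B_ω)| = ω−1, so ρ_SOR = 0.877224.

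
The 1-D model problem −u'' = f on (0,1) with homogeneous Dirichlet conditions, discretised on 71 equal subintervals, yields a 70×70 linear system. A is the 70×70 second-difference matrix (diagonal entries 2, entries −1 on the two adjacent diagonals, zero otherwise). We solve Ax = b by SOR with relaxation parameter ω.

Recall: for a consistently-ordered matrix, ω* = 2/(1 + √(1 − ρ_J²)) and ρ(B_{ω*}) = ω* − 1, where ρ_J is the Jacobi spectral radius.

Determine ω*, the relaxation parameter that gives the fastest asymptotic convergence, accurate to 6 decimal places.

ω* = 1.915281

B_J for the 70×70 system has eigenvalues cos(kπ/71); ρ_J = cos(π/71) = 0.999021.
1 − cos²(π/71) = sin²(π/71) ⇒ √(1−ρ_J²) = sin(π/71) = 0.0442333.
[ω*] 2 ÷ (1 + 0.0442333) = 2 ÷ 1.0442333 = 1.915281.
ρ(B_{ω*}) = ω*−1 = 0.915281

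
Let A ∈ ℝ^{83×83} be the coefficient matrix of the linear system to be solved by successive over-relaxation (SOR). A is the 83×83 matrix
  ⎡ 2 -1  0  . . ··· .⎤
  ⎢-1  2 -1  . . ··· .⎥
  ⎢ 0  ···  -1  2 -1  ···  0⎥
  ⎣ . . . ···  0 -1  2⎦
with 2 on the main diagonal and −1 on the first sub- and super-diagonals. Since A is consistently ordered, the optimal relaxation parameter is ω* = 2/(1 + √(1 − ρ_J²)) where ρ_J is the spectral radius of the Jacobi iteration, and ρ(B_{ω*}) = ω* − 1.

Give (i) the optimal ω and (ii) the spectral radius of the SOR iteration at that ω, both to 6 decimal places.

½·tridiag(1,0,1) at n=83: λ_k = cos(kπ/84); max |λ| at k=1 ⇒ ρ_J = cos(π/84) ≈ 0.999301.
√(1−ρ_J²) = |sin(π/84)| = 0.0373912
ω* = 2 / (1 + 0.0373912) = 2 / 1.0373912 ≈ 1.927913.
ρ_SOR = ω* − 1 ≈ 0.927913.

ω* = 1.927913, ρ_SOR = 0.927913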